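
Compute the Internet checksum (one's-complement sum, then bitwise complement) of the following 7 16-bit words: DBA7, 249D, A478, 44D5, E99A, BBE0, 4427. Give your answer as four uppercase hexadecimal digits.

2CCA

One's-complement addition (fold any carry out of bit 15 back into bit 0):
  0xDBA7 + 0x249D = 0x10044 → wrap carry → 0x0045
  0x0045 + 0xA478 = 0x0A4BD
  0xA4BD + 0x44D5 = 0x0E992
  0xE992 + 0xE99A = 0x1D32C → wrap carry → 0xD32D
  0xD32D + 0xBBE0 = 0x18F0D → wrap carry → 0x8F0E
  0x8F0E + 0x4427 = 0x0D335
One's-complement sum = 0xD335.
Checksum = ~0xD335 & 0xFFFF = 0x2CCA.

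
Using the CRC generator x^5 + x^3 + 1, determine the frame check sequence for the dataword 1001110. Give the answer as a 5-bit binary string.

01010

Append 5 zeros: 100111000000. Divide by 101001 (XOR where the leading bit is 1):
  pos 0: 100111 XOR 101001 = 001110
  pos 2: 111000 XOR 101001 = 010001
  pos 3: 100010 XOR 101001 = 001011
  pos 5: 101100 XOR 101001 = 000101
Remainder (last 5 bits) = 01010. This is the CRC / FCS.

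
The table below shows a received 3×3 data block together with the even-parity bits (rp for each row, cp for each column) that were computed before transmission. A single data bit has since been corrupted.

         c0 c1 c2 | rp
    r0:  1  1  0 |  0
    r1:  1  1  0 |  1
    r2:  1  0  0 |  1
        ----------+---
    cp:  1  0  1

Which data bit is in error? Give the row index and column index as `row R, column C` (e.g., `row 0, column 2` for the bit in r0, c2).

row 1, column 2

Recompute each row's even parity and compare to rp:
  r0: data parity 0, sent rp 0 → ok
  r1: data parity 0, sent rp 1 → mismatch
  r2: data parity 1, sent rp 1 → ok
Recompute each column's even parity and compare to cp:
  c0: data parity 1, sent cp 1 → ok
  c1: data parity 0, sent cp 0 → ok
  c2: data parity 0, sent cp 1 → mismatch
Exactly one row (r1) and one column (c2) fail → the flipped bit is at their intersection.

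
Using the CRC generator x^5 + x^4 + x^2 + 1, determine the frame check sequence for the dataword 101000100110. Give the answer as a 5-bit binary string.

01011

Append 5 zeros: 10100010011000000. Divide by 110101 (XOR where the leading bit is 1):
  pos 0: 101000 XOR 110101 = 011101
  pos 1: 111011 XOR 110101 = 001110
  pos 3: 111000 XOR 110101 = 001101
  pos 5: 110111 XOR 110101 = 000010
  pos 9: 100000 XOR 110101 = 010101
  pos 10: 101010 XOR 110101 = 011111
  pos 11: 111110 XOR 110101 = 001011
Remainder (last 5 bits) = 01011. This is the CRC / FCS.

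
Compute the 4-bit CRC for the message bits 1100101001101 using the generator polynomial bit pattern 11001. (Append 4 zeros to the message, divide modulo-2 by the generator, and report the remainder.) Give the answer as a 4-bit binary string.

Append 4 zeros: 11001010011010000. Divide by 11001 (XOR where the leading bit is 1):
  pos 0: 11001 XOR 11001 = 00000
  pos 6: 10011 XOR 11001 = 01010
  pos 7: 10100 XOR 11001 = 01101
  pos 8: 11011 XOR 11001 = 00010
  pos 11: 10000 XOR 11001 = 01001
  pos 12: 10010 XOR 11001 = 01011
Remainder (last 4 bits) = 1011. This is the CRC / FCS.

1011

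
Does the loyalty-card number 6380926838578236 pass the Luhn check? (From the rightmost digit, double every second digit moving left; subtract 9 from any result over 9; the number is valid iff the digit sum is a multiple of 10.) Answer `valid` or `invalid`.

From the right, keep odd positions and double even positions (subtract 9 from any doubled value over 9):
  doubled (positions 2,4,...): 6 7 1 6 3 9 7 3 → sum 42
  kept (positions 1,3,...): 6 2 7 8 8 2 0 3 → sum 36
Total = 78.
78 mod 10 = 8, so the number is invalid.

invalid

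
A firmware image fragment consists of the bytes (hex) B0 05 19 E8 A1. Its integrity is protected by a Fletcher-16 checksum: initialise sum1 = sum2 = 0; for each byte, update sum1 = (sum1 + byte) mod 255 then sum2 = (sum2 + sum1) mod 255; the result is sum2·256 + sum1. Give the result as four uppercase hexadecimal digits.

Running sums (mod 255):
  after byte 0 (B0): sum1=176, sum2=176
  after byte 1 (05): sum1=181, sum2=102
  after byte 2 (19): sum1=206, sum2=53
  after byte 3 (E8): sum1=183, sum2=236
  after byte 4 (A1): sum1=89, sum2=70
Checksum = sum2·256 + sum1 = 70·256 + 89 = 18009 = 0x4659.

4659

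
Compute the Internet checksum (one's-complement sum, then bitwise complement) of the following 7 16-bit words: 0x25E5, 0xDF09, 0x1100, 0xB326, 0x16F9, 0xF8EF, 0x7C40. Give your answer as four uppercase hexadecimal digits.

AAC0

One's-complement addition (fold any carry out of bit 15 back into bit 0):
  0x25E5 + 0xDF09 = 0x104EE → wrap carry → 0x04EF
  0x04EF + 0x1100 = 0x015EF
  0x15EF + 0xB326 = 0x0C915
  0xC915 + 0x16F9 = 0x0E00E
  0xE00E + 0xF8EF = 0x1D8FD → wrap carry → 0xD8FE
  0xD8FE + 0x7C40 = 0x1553E → wrap carry → 0x553F
One's-complement sum = 0x553F.
Checksum = ~0x553F & 0xFFFF = 0xAAC0.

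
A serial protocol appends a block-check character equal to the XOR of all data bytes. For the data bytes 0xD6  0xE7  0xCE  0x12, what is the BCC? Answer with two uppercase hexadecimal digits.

XOR the bytes together:
  start with 0xD6
  0xD6 ⊕ 0xE7 = 0x31
  0x31 ⊕ 0xCE = 0xFF
  0xFF ⊕ 0x12 = 0xED

ED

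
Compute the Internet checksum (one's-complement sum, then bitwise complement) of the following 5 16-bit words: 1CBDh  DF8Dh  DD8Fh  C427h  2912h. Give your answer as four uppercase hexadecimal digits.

One's-complement addition (fold any carry out of bit 15 back into bit 0):
  0x1CBD + 0xDF8D = 0x0FC4A
  0xFC4A + 0xDD8F = 0x1D9D9 → wrap carry → 0xD9DA
  0xD9DA + 0xC427 = 0x19E01 → wrap carry → 0x9E02
  0x9E02 + 0x2912 = 0x0C714
One's-complement sum = 0xC714.
Checksum = ~0xC714 & 0xFFFF = 0x38EB.

38EB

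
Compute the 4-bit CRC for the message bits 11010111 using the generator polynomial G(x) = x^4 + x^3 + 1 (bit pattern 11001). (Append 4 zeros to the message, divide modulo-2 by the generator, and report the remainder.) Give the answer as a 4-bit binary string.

Append 4 zeros: 110101110000. Divide by 11001 (XOR where the leading bit is 1):
  pos 0: 11010 XOR 11001 = 00011
  pos 3: 11111 XOR 11001 = 00110
  pos 5: 11000 XOR 11001 = 00001
Remainder (last 4 bits) = 0100. This is the CRC / FCS.

0100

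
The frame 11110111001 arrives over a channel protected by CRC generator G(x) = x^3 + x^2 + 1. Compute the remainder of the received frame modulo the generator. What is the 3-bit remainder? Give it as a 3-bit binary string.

010

Modulo-2 division of 11110111001 by 1101:
  pos 0: 1111 XOR 1101 = 0010
  pos 2: 1001 XOR 1101 = 0100
  pos 3: 1001 XOR 1101 = 0100
  pos 4: 1001 XOR 1101 = 0100
  pos 5: 1000 XOR 1101 = 0101
  pos 6: 1010 XOR 1101 = 0111
  pos 7: 1111 XOR 1101 = 0010
Remainder = 010 (nonzero — an error is detected).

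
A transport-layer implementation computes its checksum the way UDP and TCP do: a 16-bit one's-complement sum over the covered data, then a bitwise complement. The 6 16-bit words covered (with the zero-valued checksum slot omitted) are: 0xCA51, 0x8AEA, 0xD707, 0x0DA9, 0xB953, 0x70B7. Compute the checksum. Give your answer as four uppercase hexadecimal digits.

One's-complement addition (fold any carry out of bit 15 back into bit 0):
  0xCA51 + 0x8AEA = 0x1553B → wrap carry → 0x553C
  0x553C + 0xD707 = 0x12C43 → wrap carry → 0x2C44
  0x2C44 + 0x0DA9 = 0x039ED
  0x39ED + 0xB953 = 0x0F340
  0xF340 + 0x70B7 = 0x163F7 → wrap carry → 0x63F8
One's-complement sum = 0x63F8.
Checksum = ~0x63F8 & 0xFFFF = 0x9C07.

9C07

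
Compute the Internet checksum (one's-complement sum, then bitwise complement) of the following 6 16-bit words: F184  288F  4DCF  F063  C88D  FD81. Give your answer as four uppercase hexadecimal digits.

E1A8

One's-complement addition (fold any carry out of bit 15 back into bit 0):
  0xF184 + 0x288F = 0x11A13 → wrap carry → 0x1A14
  0x1A14 + 0x4DCF = 0x067E3
  0x67E3 + 0xF063 = 0x15846 → wrap carry → 0x5847
  0x5847 + 0xC88D = 0x120D4 → wrap carry → 0x20D5
  0x20D5 + 0xFD81 = 0x11E56 → wrap carry → 0x1E57
One's-complement sum = 0x1E57.
Checksum = ~0x1E57 & 0xFFFF = 0xE1A8.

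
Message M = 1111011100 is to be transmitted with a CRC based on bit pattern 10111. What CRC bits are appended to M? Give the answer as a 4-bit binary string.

Append 4 zeros: 11110111000000. Divide by 10111 (XOR where the leading bit is 1):
  pos 0: 11110 XOR 10111 = 01001
  pos 1: 10011 XOR 10111 = 00100
  pos 3: 10011 XOR 10111 = 00100
  pos 5: 10000 XOR 10111 = 00111
  pos 7: 11100 XOR 10111 = 01011
  pos 8: 10110 XOR 10111 = 00001
Remainder (last 4 bits) = 0010. This is the CRC / FCS.

0010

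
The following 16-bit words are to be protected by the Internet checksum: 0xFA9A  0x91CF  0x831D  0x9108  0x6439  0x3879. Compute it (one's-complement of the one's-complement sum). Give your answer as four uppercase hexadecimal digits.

C2BC

One's-complement addition (fold any carry out of bit 15 back into bit 0):
  0xFA9A + 0x91CF = 0x18C69 → wrap carry → 0x8C6A
  0x8C6A + 0x831D = 0x10F87 → wrap carry → 0x0F88
  0x0F88 + 0x9108 = 0x0A090
  0xA090 + 0x6439 = 0x104C9 → wrap carry → 0x04CA
  0x04CA + 0x3879 = 0x03D43
One's-complement sum = 0x3D43.
Checksum = ~0x3D43 & 0xFFFF = 0xC2BC.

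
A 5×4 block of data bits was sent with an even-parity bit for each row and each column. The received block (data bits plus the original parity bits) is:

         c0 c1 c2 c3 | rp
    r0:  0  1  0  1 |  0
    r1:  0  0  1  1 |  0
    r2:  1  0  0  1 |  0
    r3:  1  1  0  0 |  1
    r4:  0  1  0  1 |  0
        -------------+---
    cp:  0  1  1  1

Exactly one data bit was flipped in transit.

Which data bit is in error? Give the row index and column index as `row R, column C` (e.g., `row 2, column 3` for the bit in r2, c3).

Recompute each row's even parity and compare to rp:
  r0: data parity 0, sent rp 0 → ok
  r1: data parity 0, sent rp 0 → ok
  r2: data parity 0, sent rp 0 → ok
  r3: data parity 0, sent rp 1 → mismatch
  r4: data parity 0, sent rp 0 → ok
Recompute each column's even parity and compare to cp:
  c0: data parity 0, sent cp 0 → ok
  c1: data parity 1, sent cp 1 → ok
  c2: data parity 1, sent cp 1 → ok
  c3: data parity 0, sent cp 1 → mismatch
Exactly one row (r3) and one column (c3) fail → the flipped bit is at their intersection.

row 3, column 3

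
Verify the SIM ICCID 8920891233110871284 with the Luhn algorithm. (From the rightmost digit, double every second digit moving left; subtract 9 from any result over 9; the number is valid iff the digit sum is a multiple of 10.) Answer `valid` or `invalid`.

From the right, keep odd positions and double even positions (subtract 9 from any doubled value over 9):
  doubled (positions 2,4,...): 7 2 7 2 6 4 9 0 9 → sum 46
  kept (positions 1,3,...): 4 2 7 0 1 3 1 8 2 8 → sum 36
Total = 82.
82 mod 10 = 2, so the number is invalid.

invalid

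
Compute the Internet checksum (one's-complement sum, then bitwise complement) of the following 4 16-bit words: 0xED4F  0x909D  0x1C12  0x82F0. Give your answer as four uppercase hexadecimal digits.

E30F

One's-complement addition (fold any carry out of bit 15 back into bit 0):
  0xED4F + 0x909D = 0x17DEC → wrap carry → 0x7DED
  0x7DED + 0x1C12 = 0x099FF
  0x99FF + 0x82F0 = 0x11CEF → wrap carry → 0x1CF0
One's-complement sum = 0x1CF0.
Checksum = ~0x1CF0 & 0xFFFF = 0xE30F.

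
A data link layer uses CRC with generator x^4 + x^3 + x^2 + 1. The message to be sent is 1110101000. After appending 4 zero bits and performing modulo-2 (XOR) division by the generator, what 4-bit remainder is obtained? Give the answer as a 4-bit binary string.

0001

Append 4 zeros: 11101010000000. Divide by 11101 (XOR where the leading bit is 1):
  pos 0: 11101 XOR 11101 = 00000
  pos 6: 10000 XOR 11101 = 01101
  pos 7: 11010 XOR 11101 = 00111
  pos 9: 11100 XOR 11101 = 00001
Remainder (last 4 bits) = 0001. This is the CRC / FCS.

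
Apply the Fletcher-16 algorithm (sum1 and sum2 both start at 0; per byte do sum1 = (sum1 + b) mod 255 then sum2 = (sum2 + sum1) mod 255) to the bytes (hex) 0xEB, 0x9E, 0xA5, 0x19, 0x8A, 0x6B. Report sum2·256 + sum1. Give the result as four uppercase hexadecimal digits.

033F

Running sums (mod 255):
  after byte 0 (0xEB): sum1=235, sum2=235
  after byte 1 (0x9E): sum1=138, sum2=118
  after byte 2 (0xA5): sum1=48, sum2=166
  after byte 3 (0x19): sum1=73, sum2=239
  after byte 4 (0x8A): sum1=211, sum2=195
  after byte 5 (0x6B): sum1=63, sum2=3
Checksum = sum2·256 + sum1 = 3·256 + 63 = 831 = 0x033F.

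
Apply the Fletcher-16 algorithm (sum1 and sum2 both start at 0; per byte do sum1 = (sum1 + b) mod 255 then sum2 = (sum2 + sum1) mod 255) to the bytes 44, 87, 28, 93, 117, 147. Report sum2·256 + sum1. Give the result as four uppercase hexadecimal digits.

Running sums (mod 255):
  after byte 0 (44): sum1=44, sum2=44
  after byte 1 (87): sum1=131, sum2=175
  after byte 2 (28): sum1=159, sum2=79
  after byte 3 (93): sum1=252, sum2=76
  after byte 4 (117): sum1=114, sum2=190
  after byte 5 (147): sum1=6, sum2=196
Checksum = sum2·256 + sum1 = 196·256 + 6 = 50182 = 0xC406.

C406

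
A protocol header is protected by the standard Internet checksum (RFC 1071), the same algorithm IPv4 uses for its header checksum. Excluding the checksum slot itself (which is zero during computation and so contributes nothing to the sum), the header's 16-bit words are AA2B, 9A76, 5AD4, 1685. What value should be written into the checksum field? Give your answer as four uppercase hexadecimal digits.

One's-complement addition (fold any carry out of bit 15 back into bit 0):
  0xAA2B + 0x9A76 = 0x144A1 → wrap carry → 0x44A2
  0x44A2 + 0x5AD4 = 0x09F76
  0x9F76 + 0x1685 = 0x0B5FB
One's-complement sum = 0xB5FB.
Checksum = ~0xB5FB & 0xFFFF = 0x4A04.

4A04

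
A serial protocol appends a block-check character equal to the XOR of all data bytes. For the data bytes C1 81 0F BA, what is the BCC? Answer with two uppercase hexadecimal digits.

F5

XOR the bytes together:
  start with 0xC1
  0xC1 ⊕ 0x81 = 0x40
  0x40 ⊕ 0x0F = 0x4F
  0x4F ⊕ 0xBA = 0xF5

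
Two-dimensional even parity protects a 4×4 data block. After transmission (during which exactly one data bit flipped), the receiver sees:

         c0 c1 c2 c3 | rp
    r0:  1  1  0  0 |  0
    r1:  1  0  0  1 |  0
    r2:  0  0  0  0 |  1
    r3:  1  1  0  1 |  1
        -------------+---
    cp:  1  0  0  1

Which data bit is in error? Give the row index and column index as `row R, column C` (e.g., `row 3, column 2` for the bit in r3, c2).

Recompute each row's even parity and compare to rp:
  r0: data parity 0, sent rp 0 → ok
  r1: data parity 0, sent rp 0 → ok
  r2: data parity 0, sent rp 1 → mismatch
  r3: data parity 1, sent rp 1 → ok
Recompute each column's even parity and compare to cp:
  c0: data parity 1, sent cp 1 → ok
  c1: data parity 0, sent cp 0 → ok
  c2: data parity 0, sent cp 0 → ok
  c3: data parity 0, sent cp 1 → mismatch
Exactly one row (r2) and one column (c3) fail → the flipped bit is at their intersection.

row 2, column 3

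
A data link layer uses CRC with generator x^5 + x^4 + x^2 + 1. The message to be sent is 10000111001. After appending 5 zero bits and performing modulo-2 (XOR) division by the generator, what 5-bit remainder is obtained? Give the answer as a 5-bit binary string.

Append 5 zeros: 1000011100100000. Divide by 110101 (XOR where the leading bit is 1):
  pos 0: 100001 XOR 110101 = 010100
  pos 1: 101001 XOR 110101 = 011100
  pos 2: 111001 XOR 110101 = 001100
  pos 4: 110000 XOR 110101 = 000101
  pos 7: 101100 XOR 110101 = 011001
  pos 8: 110010 XOR 110101 = 000111
Remainder (last 5 bits) = 11100. This is the CRC / FCS.

11100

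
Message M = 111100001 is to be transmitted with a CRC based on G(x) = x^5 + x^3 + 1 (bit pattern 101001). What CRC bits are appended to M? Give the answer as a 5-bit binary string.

Append 5 zeros: 11110000100000. Divide by 101001 (XOR where the leading bit is 1):
  pos 0: 111100 XOR 101001 = 010101
  pos 1: 101010 XOR 101001 = 000011
  pos 5: 110100 XOR 101001 = 011101
  pos 6: 111010 XOR 101001 = 010011
  pos 7: 100110 XOR 101001 = 001111
Remainder (last 5 bits) = 11110. This is the CRC / FCS.

11110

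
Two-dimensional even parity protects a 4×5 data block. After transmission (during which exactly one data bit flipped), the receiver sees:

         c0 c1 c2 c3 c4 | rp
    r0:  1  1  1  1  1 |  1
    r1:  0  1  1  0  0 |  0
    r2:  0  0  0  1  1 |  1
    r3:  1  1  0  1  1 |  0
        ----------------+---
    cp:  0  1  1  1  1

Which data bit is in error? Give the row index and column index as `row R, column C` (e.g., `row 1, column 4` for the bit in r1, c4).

Recompute each row's even parity and compare to rp:
  r0: data parity 1, sent rp 1 → ok
  r1: data parity 0, sent rp 0 → ok
  r2: data parity 0, sent rp 1 → mismatch
  r3: data parity 0, sent rp 0 → ok
Recompute each column's even parity and compare to cp:
  c0: data parity 0, sent cp 0 → ok
  c1: data parity 1, sent cp 1 → ok
  c2: data parity 0, sent cp 1 → mismatch
  c3: data parity 1, sent cp 1 → ok
  c4: data parity 1, sent cp 1 → ok
Exactly one row (r2) and one column (c2) fail → the flipped bit is at their intersection.

row 2, column 2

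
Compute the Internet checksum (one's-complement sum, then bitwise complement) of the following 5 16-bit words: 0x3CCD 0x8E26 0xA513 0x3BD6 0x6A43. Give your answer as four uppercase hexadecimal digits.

E9DE

One's-complement addition (fold any carry out of bit 15 back into bit 0):
  0x3CCD + 0x8E26 = 0x0CAF3
  0xCAF3 + 0xA513 = 0x17006 → wrap carry → 0x7007
  0x7007 + 0x3BD6 = 0x0ABDD
  0xABDD + 0x6A43 = 0x11620 → wrap carry → 0x1621
One's-complement sum = 0x1621.
Checksum = ~0x1621 & 0xFFFF = 0xE9DE.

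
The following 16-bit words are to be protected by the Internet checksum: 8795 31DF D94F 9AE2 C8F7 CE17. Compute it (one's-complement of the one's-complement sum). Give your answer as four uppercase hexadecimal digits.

3B49

One's-complement addition (fold any carry out of bit 15 back into bit 0):
  0x8795 + 0x31DF = 0x0B974
  0xB974 + 0xD94F = 0x192C3 → wrap carry → 0x92C4
  0x92C4 + 0x9AE2 = 0x12DA6 → wrap carry → 0x2DA7
  0x2DA7 + 0xC8F7 = 0x0F69E
  0xF69E + 0xCE17 = 0x1C4B5 → wrap carry → 0xC4B6
One's-complement sum = 0xC4B6.
Checksum = ~0xC4B6 & 0xFFFF = 0x3B49.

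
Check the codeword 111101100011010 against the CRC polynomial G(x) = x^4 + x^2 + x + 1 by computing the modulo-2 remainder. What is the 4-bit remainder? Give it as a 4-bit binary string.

Modulo-2 division of 111101100011010 by 10111:
  pos 0: 11110 XOR 10111 = 01001
  pos 1: 10011 XOR 10111 = 00100
  pos 3: 10010 XOR 10111 = 00101
  pos 5: 10100 XOR 10111 = 00011
  pos 8: 11110 XOR 10111 = 01001
  pos 9: 10011 XOR 10111 = 00100
Remainder = 1000 (nonzero — an error is detected).

1000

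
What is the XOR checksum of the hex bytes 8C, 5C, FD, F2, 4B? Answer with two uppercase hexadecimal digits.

94

XOR the bytes together:
  start with 0x8C
  0x8C ⊕ 0x5C = 0xD0
  0xD0 ⊕ 0xFD = 0x2D
  0x2D ⊕ 0xF2 = 0xDF
  0xDF ⊕ 0x4B = 0x94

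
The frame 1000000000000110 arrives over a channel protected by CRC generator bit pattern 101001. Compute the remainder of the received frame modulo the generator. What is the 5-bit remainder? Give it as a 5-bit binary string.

00000

Modulo-2 division of 1000000000000110 by 101001:
  pos 0: 100000 XOR 101001 = 001001
  pos 2: 100100 XOR 101001 = 001101
  pos 4: 110100 XOR 101001 = 011101
  pos 5: 111010 XOR 101001 = 010011
  pos 6: 100110 XOR 101001 = 001111
  pos 8: 111101 XOR 101001 = 010100
  pos 9: 101001 XOR 101001 = 000000
Remainder = 00000 (zero — the frame passes the CRC check).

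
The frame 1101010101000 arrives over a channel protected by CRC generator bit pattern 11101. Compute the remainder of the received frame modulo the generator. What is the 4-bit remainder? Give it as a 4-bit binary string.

Modulo-2 division of 1101010101000 by 11101:
  pos 0: 11010 XOR 11101 = 00111
  pos 2: 11110 XOR 11101 = 00011
  pos 5: 11101 XOR 11101 = 00000
Remainder = 0000 (zero — the frame passes the CRC check).

0000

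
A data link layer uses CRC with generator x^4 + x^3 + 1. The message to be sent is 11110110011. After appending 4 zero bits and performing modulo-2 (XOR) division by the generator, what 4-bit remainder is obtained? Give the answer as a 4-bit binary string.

1101

Append 4 zeros: 111101100110000. Divide by 11001 (XOR where the leading bit is 1):
  pos 0: 11110 XOR 11001 = 00111
  pos 2: 11111 XOR 11001 = 00110
  pos 4: 11000 XOR 11001 = 00001
  pos 8: 11100 XOR 11001 = 00101
  pos 10: 10100 XOR 11001 = 01101
Remainder (last 4 bits) = 1101. This is the CRC / FCS.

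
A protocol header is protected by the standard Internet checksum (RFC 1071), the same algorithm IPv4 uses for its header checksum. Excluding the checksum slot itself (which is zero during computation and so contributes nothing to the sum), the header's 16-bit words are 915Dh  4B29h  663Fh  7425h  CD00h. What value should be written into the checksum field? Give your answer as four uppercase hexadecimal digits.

One's-complement addition (fold any carry out of bit 15 back into bit 0):
  0x915D + 0x4B29 = 0x0DC86
  0xDC86 + 0x663F = 0x142C5 → wrap carry → 0x42C6
  0x42C6 + 0x7425 = 0x0B6EB
  0xB6EB + 0xCD00 = 0x183EB → wrap carry → 0x83EC
One's-complement sum = 0x83EC.
Checksum = ~0x83EC & 0xFFFF = 0x7C13.

7C13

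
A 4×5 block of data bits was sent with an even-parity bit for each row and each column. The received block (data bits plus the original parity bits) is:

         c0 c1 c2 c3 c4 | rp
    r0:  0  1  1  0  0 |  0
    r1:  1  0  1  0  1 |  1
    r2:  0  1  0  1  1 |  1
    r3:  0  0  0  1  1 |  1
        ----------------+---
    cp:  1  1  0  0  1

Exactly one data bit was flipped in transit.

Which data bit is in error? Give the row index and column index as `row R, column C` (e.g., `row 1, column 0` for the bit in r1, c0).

Recompute each row's even parity and compare to rp:
  r0: data parity 0, sent rp 0 → ok
  r1: data parity 1, sent rp 1 → ok
  r2: data parity 1, sent rp 1 → ok
  r3: data parity 0, sent rp 1 → mismatch
Recompute each column's even parity and compare to cp:
  c0: data parity 1, sent cp 1 → ok
  c1: data parity 0, sent cp 1 → mismatch
  c2: data parity 0, sent cp 0 → ok
  c3: data parity 0, sent cp 0 → ok
  c4: data parity 1, sent cp 1 → ok
Exactly one row (r3) and one column (c1) fail → the flipped bit is at their intersection.

row 3, column 1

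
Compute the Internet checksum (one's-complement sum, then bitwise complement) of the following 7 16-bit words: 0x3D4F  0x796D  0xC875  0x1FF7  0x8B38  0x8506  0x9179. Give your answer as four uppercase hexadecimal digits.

One's-complement addition (fold any carry out of bit 15 back into bit 0):
  0x3D4F + 0x796D = 0x0B6BC
  0xB6BC + 0xC875 = 0x17F31 → wrap carry → 0x7F32
  0x7F32 + 0x1FF7 = 0x09F29
  0x9F29 + 0x8B38 = 0x12A61 → wrap carry → 0x2A62
  0x2A62 + 0x8506 = 0x0AF68
  0xAF68 + 0x9179 = 0x140E1 → wrap carry → 0x40E2
One's-complement sum = 0x40E2.
Checksum = ~0x40E2 & 0xFFFF = 0xBF1D.

BF1D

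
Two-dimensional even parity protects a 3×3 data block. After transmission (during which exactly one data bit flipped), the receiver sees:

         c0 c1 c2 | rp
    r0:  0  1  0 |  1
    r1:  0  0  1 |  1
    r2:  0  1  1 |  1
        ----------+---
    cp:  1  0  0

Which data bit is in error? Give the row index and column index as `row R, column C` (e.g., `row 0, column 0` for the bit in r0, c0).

row 2, column 0

Recompute each row's even parity and compare to rp:
  r0: data parity 1, sent rp 1 → ok
  r1: data parity 1, sent rp 1 → ok
  r2: data parity 0, sent rp 1 → mismatch
Recompute each column's even parity and compare to cp:
  c0: data parity 0, sent cp 1 → mismatch
  c1: data parity 0, sent cp 0 → ok
  c2: data parity 0, sent cp 0 → ok
Exactly one row (r2) and one column (c0) fail → the flipped bit is at their intersection.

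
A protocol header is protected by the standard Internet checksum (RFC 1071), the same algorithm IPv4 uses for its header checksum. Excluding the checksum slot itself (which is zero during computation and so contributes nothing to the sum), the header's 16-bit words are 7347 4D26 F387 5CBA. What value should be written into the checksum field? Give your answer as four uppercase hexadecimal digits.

EF4F

One's-complement addition (fold any carry out of bit 15 back into bit 0):
  0x7347 + 0x4D26 = 0x0C06D
  0xC06D + 0xF387 = 0x1B3F4 → wrap carry → 0xB3F5
  0xB3F5 + 0x5CBA = 0x110AF → wrap carry → 0x10B0
One's-complement sum = 0x10B0.
Checksum = ~0x10B0 & 0xFFFF = 0xEF4F.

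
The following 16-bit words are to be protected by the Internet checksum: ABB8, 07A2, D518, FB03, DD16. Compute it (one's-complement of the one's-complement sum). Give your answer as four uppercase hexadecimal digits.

9F71

One's-complement addition (fold any carry out of bit 15 back into bit 0):
  0xABB8 + 0x07A2 = 0x0B35A
  0xB35A + 0xD518 = 0x18872 → wrap carry → 0x8873
  0x8873 + 0xFB03 = 0x18376 → wrap carry → 0x8377
  0x8377 + 0xDD16 = 0x1608D → wrap carry → 0x608E
One's-complement sum = 0x608E.
Checksum = ~0x608E & 0xFFFF = 0x9F71.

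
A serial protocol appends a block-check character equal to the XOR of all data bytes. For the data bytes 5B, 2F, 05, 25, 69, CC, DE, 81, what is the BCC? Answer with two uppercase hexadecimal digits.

AE

XOR the bytes together:
  start with 0x5B
  0x5B ⊕ 0x2F = 0x74
  0x74 ⊕ 0x05 = 0x71
  0x71 ⊕ 0x25 = 0x54
  0x54 ⊕ 0x69 = 0x3D
  0x3D ⊕ 0xCC = 0xF1
  0xF1 ⊕ 0xDE = 0x2F
  0x2F ⊕ 0x81 = 0xAE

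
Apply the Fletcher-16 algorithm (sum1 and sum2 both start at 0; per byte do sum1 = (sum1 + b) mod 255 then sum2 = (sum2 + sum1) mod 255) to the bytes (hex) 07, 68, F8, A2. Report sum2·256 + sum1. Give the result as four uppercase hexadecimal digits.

E90B

Running sums (mod 255):
  after byte 0 (07): sum1=7, sum2=7
  after byte 1 (68): sum1=111, sum2=118
  after byte 2 (F8): sum1=104, sum2=222
  after byte 3 (A2): sum1=11, sum2=233
Checksum = sum2·256 + sum1 = 233·256 + 11 = 59659 = 0xE90B.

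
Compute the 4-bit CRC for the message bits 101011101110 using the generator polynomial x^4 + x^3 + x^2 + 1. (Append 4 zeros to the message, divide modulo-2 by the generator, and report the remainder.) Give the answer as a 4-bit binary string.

Append 4 zeros: 1010111011100000. Divide by 11101 (XOR where the leading bit is 1):
  pos 0: 10101 XOR 11101 = 01000
  pos 1: 10001 XOR 11101 = 01100
  pos 2: 11001 XOR 11101 = 00100
  pos 4: 10001 XOR 11101 = 01100
  pos 5: 11001 XOR 11101 = 00100
  pos 7: 10010 XOR 11101 = 01111
  pos 8: 11110 XOR 11101 = 00011
  pos 11: 11000 XOR 11101 = 00101
Remainder (last 4 bits) = 0101. This is the CRC / FCS.

0101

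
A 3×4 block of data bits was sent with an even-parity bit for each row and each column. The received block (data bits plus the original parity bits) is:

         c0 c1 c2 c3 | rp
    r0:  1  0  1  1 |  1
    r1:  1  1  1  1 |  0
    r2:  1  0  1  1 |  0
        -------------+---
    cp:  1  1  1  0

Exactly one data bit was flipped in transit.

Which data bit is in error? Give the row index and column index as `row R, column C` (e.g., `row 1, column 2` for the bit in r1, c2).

row 2, column 3

Recompute each row's even parity and compare to rp:
  r0: data parity 1, sent rp 1 → ok
  r1: data parity 0, sent rp 0 → ok
  r2: data parity 1, sent rp 0 → mismatch
Recompute each column's even parity and compare to cp:
  c0: data parity 1, sent cp 1 → ok
  c1: data parity 1, sent cp 1 → ok
  c2: data parity 1, sent cp 1 → ok
  c3: data parity 1, sent cp 0 → mismatch
Exactly one row (r2) and one column (c3) fail → the flipped bit is at their intersection.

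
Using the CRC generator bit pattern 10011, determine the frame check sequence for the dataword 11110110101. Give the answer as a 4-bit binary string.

Append 4 zeros: 111101101010000. Divide by 10011 (XOR where the leading bit is 1):
  pos 0: 11110 XOR 10011 = 01101
  pos 1: 11011 XOR 10011 = 01000
  pos 2: 10001 XOR 10011 = 00010
  pos 5: 10010 XOR 10011 = 00001
  pos 9: 11000 XOR 10011 = 01011
  pos 10: 10110 XOR 10011 = 00101
Remainder (last 4 bits) = 0101. This is the CRC / FCS.

0101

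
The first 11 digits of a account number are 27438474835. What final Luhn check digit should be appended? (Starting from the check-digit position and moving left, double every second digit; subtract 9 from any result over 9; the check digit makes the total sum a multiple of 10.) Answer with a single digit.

Partial digits right→left: 5 3 8 4 7 4 8 3 4 7 2
Double every second digit counting from the check-digit position (so the 1st, 3rd, 5th, ... of the partial from the right).
  doubled (with −9 where >9): 1 7 5 7 8 4 → sum 32
  kept as-is: 3 4 4 3 7 → sum 21
Total = 32 + 21 = 53.
Check digit = (10 − (53 mod 10)) mod 10 = 7.

7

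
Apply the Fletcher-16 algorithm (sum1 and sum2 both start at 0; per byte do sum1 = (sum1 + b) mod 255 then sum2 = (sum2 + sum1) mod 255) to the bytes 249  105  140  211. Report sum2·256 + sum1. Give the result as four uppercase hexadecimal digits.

11C3

Running sums (mod 255):
  after byte 0 (249): sum1=249, sum2=249
  after byte 1 (105): sum1=99, sum2=93
  after byte 2 (140): sum1=239, sum2=77
  after byte 3 (211): sum1=195, sum2=17
Checksum = sum2·256 + sum1 = 17·256 + 195 = 4547 = 0x11C3.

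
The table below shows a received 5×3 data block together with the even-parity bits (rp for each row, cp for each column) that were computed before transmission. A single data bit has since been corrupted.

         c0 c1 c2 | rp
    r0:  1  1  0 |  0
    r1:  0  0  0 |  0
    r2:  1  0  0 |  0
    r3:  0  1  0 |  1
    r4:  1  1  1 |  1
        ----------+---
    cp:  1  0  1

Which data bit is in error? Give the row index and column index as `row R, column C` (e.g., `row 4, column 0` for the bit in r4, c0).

Recompute each row's even parity and compare to rp:
  r0: data parity 0, sent rp 0 → ok
  r1: data parity 0, sent rp 0 → ok
  r2: data parity 1, sent rp 0 → mismatch
  r3: data parity 1, sent rp 1 → ok
  r4: data parity 1, sent rp 1 → ok
Recompute each column's even parity and compare to cp:
  c0: data parity 1, sent cp 1 → ok
  c1: data parity 1, sent cp 0 → mismatch
  c2: data parity 1, sent cp 1 → ok
Exactly one row (r2) and one column (c1) fail → the flipped bit is at their intersection.

row 2, column 1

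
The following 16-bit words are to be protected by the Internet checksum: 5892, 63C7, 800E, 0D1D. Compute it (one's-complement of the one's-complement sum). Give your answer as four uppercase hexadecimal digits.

One's-complement addition (fold any carry out of bit 15 back into bit 0):
  0x5892 + 0x63C7 = 0x0BC59
  0xBC59 + 0x800E = 0x13C67 → wrap carry → 0x3C68
  0x3C68 + 0x0D1D = 0x04985
One's-complement sum = 0x4985.
Checksum = ~0x4985 & 0xFFFF = 0xB67A.

B67A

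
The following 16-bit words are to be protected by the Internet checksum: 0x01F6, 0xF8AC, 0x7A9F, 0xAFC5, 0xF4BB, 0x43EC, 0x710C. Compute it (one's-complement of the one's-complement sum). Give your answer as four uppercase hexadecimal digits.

3143

One's-complement addition (fold any carry out of bit 15 back into bit 0):
  0x01F6 + 0xF8AC = 0x0FAA2
  0xFAA2 + 0x7A9F = 0x17541 → wrap carry → 0x7542
  0x7542 + 0xAFC5 = 0x12507 → wrap carry → 0x2508
  0x2508 + 0xF4BB = 0x119C3 → wrap carry → 0x19C4
  0x19C4 + 0x43EC = 0x05DB0
  0x5DB0 + 0x710C = 0x0CEBC
One's-complement sum = 0xCEBC.
Checksum = ~0xCEBC & 0xFFFF = 0x3143.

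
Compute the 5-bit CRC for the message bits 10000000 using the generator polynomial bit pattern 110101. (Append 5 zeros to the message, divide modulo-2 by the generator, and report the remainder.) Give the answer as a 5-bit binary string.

Append 5 zeros: 1000000000000. Divide by 110101 (XOR where the leading bit is 1):
  pos 0: 100000 XOR 110101 = 010101
  pos 1: 101010 XOR 110101 = 011111
  pos 2: 111110 XOR 110101 = 001011
  pos 4: 101100 XOR 110101 = 011001
  pos 5: 110010 XOR 110101 = 000111
Remainder (last 5 bits) = 11100. This is the CRC / FCS.

11100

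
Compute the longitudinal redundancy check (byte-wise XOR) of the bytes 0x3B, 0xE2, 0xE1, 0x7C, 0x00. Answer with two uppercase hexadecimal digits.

XOR the bytes together:
  start with 0x3B
  0x3B ⊕ 0xE2 = 0xD9
  0xD9 ⊕ 0xE1 = 0x38
  0x38 ⊕ 0x7C = 0x44
  0x44 ⊕ 0x00 = 0x44

44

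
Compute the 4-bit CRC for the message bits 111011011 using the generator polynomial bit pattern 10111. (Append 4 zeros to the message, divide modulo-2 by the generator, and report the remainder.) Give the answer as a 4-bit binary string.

Append 4 zeros: 1110110110000. Divide by 10111 (XOR where the leading bit is 1):
  pos 0: 11101 XOR 10111 = 01010
  pos 1: 10101 XOR 10111 = 00010
  pos 4: 10011 XOR 10111 = 00100
  pos 6: 10000 XOR 10111 = 00111
  pos 8: 11100 XOR 10111 = 01011
Remainder (last 4 bits) = 1011. This is the CRC / FCS.

1011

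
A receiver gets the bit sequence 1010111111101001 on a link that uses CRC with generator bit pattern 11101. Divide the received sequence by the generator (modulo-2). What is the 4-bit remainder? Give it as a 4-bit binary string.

Modulo-2 division of 1010111111101001 by 11101:
  pos 0: 10101 XOR 11101 = 01000
  pos 1: 10001 XOR 11101 = 01100
  pos 2: 11001 XOR 11101 = 00100
  pos 4: 10011 XOR 11101 = 01110
  pos 5: 11101 XOR 11101 = 00000
  pos 10: 10100 XOR 11101 = 01001
  pos 11: 10011 XOR 11101 = 01110
Remainder = 1110 (nonzero — an error is detected).

1110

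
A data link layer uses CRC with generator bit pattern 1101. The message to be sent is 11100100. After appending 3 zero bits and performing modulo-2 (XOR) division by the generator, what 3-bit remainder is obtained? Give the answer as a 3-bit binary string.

Append 3 zeros: 11100100000. Divide by 1101 (XOR where the leading bit is 1):
  pos 0: 1110 XOR 1101 = 0011
  pos 2: 1101 XOR 1101 = 0000
Remainder (last 3 bits) = 000. This is the CRC / FCS.

000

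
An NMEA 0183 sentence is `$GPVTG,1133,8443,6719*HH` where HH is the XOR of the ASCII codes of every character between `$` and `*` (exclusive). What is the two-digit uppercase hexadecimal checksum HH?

7C

XOR the ASCII codes of the payload characters:
  'G' = 0x47 → acc = 0x47
  'P' = 0x50 → acc = 0x17
  'V' = 0x56 → acc = 0x41
  'T' = 0x54 → acc = 0x15
  'G' = 0x47 → acc = 0x52
  ',' = 0x2C → acc = 0x7E
  '1' = 0x31 → acc = 0x4F
  '1' = 0x31 → acc = 0x7E
  '3' = 0x33 → acc = 0x4D
  '3' = 0x33 → acc = 0x7E
  ',' = 0x2C → acc = 0x52
  '8' = 0x38 → acc = 0x6A
  '4' = 0x34 → acc = 0x5E
  '4' = 0x34 → acc = 0x6A
  '3' = 0x33 → acc = 0x59
  ',' = 0x2C → acc = 0x75
  '6' = 0x36 → acc = 0x43
  '7' = 0x37 → acc = 0x74
  '1' = 0x31 → acc = 0x45
  '9' = 0x39 → acc = 0x7C
Checksum = 0x7C.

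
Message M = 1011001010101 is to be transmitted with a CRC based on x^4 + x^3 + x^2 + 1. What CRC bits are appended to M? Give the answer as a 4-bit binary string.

Append 4 zeros: 10110010101010000. Divide by 11101 (XOR where the leading bit is 1):
  pos 0: 10110 XOR 11101 = 01011
  pos 1: 10110 XOR 11101 = 01011
  pos 2: 10111 XOR 11101 = 01010
  pos 3: 10100 XOR 11101 = 01001
  pos 4: 10011 XOR 11101 = 01110
  pos 5: 11100 XOR 11101 = 00001
  pos 9: 11010 XOR 11101 = 00111
  pos 11: 11100 XOR 11101 = 00001
Remainder (last 4 bits) = 0010. This is the CRC / FCS.

0010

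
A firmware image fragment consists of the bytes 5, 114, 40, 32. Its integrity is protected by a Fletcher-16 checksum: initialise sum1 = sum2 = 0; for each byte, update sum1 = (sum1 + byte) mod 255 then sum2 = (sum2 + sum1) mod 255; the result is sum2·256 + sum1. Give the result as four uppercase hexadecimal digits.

DBBF

Running sums (mod 255):
  after byte 0 (5): sum1=5, sum2=5
  after byte 1 (114): sum1=119, sum2=124
  after byte 2 (40): sum1=159, sum2=28
  after byte 3 (32): sum1=191, sum2=219
Checksum = sum2·256 + sum1 = 219·256 + 191 = 56255 = 0xDBBF.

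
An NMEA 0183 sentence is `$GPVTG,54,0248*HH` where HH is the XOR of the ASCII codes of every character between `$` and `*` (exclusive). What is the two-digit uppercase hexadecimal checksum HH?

5D

XOR the ASCII codes of the payload characters:
  'G' = 0x47 → acc = 0x47
  'P' = 0x50 → acc = 0x17
  'V' = 0x56 → acc = 0x41
  'T' = 0x54 → acc = 0x15
  'G' = 0x47 → acc = 0x52
  ',' = 0x2C → acc = 0x7E
  '5' = 0x35 → acc = 0x4B
  '4' = 0x34 → acc = 0x7F
  ',' = 0x2C → acc = 0x53
  '0' = 0x30 → acc = 0x63
  '2' = 0x32 → acc = 0x51
  '4' = 0x34 → acc = 0x65
  '8' = 0x38 → acc = 0x5D
Checksum = 0x5D.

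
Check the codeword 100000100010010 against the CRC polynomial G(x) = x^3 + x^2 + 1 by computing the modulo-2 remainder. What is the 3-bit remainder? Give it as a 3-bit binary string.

Modulo-2 division of 100000100010010 by 1101:
  pos 0: 1000 XOR 1101 = 0101
  pos 1: 1010 XOR 1101 = 0111
  pos 2: 1110 XOR 1101 = 0011
  pos 4: 1110 XOR 1101 = 0011
  pos 6: 1100 XOR 1101 = 0001
  pos 9: 1100 XOR 1101 = 0001
Remainder = 110 (nonzero — an error is detected).

110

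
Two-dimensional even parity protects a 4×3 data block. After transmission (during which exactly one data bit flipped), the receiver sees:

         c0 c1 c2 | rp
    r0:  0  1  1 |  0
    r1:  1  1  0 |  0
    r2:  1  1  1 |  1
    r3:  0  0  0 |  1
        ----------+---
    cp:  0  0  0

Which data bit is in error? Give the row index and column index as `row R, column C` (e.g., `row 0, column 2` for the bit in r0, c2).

row 3, column 1

Recompute each row's even parity and compare to rp:
  r0: data parity 0, sent rp 0 → ok
  r1: data parity 0, sent rp 0 → ok
  r2: data parity 1, sent rp 1 → ok
  r3: data parity 0, sent rp 1 → mismatch
Recompute each column's even parity and compare to cp:
  c0: data parity 0, sent cp 0 → ok
  c1: data parity 1, sent cp 0 → mismatch
  c2: data parity 0, sent cp 0 → ok
Exactly one row (r3) and one column (c1) fail → the flipped bit is at their intersection.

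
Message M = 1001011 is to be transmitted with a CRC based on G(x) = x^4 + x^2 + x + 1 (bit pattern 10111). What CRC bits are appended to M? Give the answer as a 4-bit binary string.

Append 4 zeros: 10010110000. Divide by 10111 (XOR where the leading bit is 1):
  pos 0: 10010 XOR 10111 = 00101
  pos 2: 10111 XOR 10111 = 00000
Remainder (last 4 bits) = 0000. This is the CRC / FCS.

0000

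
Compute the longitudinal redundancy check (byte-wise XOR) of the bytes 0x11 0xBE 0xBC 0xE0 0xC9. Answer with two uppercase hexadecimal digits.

3A

XOR the bytes together:
  start with 0x11
  0x11 ⊕ 0xBE = 0xAF
  0xAF ⊕ 0xBC = 0x13
  0x13 ⊕ 0xE0 = 0xF3
  0xF3 ⊕ 0xC9 = 0x3A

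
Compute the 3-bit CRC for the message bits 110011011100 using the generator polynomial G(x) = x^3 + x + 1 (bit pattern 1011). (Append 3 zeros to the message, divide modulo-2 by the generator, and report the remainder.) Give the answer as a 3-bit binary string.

Append 3 zeros: 110011011100000. Divide by 1011 (XOR where the leading bit is 1):
  pos 0: 1100 XOR 1011 = 0111
  pos 1: 1111 XOR 1011 = 0100
  pos 2: 1001 XOR 1011 = 0010
  pos 4: 1001 XOR 1011 = 0010
  pos 6: 1011 XOR 1011 = 0000
Remainder (last 3 bits) = 000. This is the CRC / FCS.

000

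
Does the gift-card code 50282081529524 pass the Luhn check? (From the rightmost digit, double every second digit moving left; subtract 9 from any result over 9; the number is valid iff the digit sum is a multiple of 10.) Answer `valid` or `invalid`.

From the right, keep odd positions and double even positions (subtract 9 from any doubled value over 9):
  doubled (positions 2,4,...): 4 9 1 7 4 4 1 → sum 30
  kept (positions 1,3,...): 4 5 2 1 0 8 0 → sum 20
Total = 50.
50 mod 10 = 0, so the number is valid.

valid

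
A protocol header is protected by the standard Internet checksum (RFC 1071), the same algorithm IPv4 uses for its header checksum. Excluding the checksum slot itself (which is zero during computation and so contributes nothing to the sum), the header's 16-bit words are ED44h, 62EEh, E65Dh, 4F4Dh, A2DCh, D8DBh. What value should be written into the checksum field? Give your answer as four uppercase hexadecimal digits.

One's-complement addition (fold any carry out of bit 15 back into bit 0):
  0xED44 + 0x62EE = 0x15032 → wrap carry → 0x5033
  0x5033 + 0xE65D = 0x13690 → wrap carry → 0x3691
  0x3691 + 0x4F4D = 0x085DE
  0x85DE + 0xA2DC = 0x128BA → wrap carry → 0x28BB
  0x28BB + 0xD8DB = 0x10196 → wrap carry → 0x0197
One's-complement sum = 0x0197.
Checksum = ~0x0197 & 0xFFFF = 0xFE68.

FE68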